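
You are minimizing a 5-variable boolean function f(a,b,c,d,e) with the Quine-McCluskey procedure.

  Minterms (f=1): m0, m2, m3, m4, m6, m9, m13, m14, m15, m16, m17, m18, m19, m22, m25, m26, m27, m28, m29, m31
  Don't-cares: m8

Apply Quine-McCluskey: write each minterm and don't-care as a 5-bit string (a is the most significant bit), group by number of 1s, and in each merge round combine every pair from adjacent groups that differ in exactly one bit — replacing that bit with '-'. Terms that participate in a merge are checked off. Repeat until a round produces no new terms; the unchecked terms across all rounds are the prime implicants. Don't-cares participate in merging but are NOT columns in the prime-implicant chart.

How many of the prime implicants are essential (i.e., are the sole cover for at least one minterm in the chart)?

5

[col 0] 00000*, 00010*, 00011*, 00100*, 00110*, 01000*, 01001*, 01101*, 01110*, 01111*, 10000*, 10001*, 10010*, 10011*, 10110*, 11001*, 11010*, 11011*, 11100*, 11101*, 11111*
[col 1] -0000*, -0010*, -0011*, -0110*, -1001*, -1101*, -1111*, 0-000, 0-110, 00-00*, 00-10*, 000-0*, 0001-*, 001-0*, 01-01*, 0100-, 011-1*, 0111-, 1-001*, 1-010*, 1-011*, 10-10*, 100-0*, 100-1*, 1000-*, 1001-*, 11-01*, 11-11*, 110-1*, 1101-*, 111-1*, 1110-
[col 2] -0-10, -00-0, -001-, -1-01, -11-1, 00--0, 1-0-1, 1-01-, 100--, 11--1
Prime implicants: -0-10, -00-0, -001-, -1-01, -11-1, 0-000, 0-110, 00--0, 0100-, 0111-, 1-0-1, 1-01-, 100--, 11--1, 1110-
PI chart (minterm → PIs covering it):
  0 | -00-0,0-000,00--0
  2 | -0-10,-00-0,-001-,00--0
  3 | -001-  (sole → essential)
  4 | 00--0  (sole → essential)
  6 | -0-10,0-110,00--0
  9 | -1-01,0100-
  13 | -1-01,-11-1
  14 | 0-110,0111-
  15 | -11-1,0111-
  16 | -00-0,100--
  17 | 1-0-1,100--
  18 | -0-10,-00-0,-001-,1-01-,100--
  19 | -001-,1-0-1,1-01-,100--
  22 | -0-10  (sole → essential)
  25 | -1-01,1-0-1,11--1
  26 | 1-01-  (sole → essential)
  27 | 1-0-1,1-01-,11--1
  28 | 1110-  (sole → essential)
  29 | -1-01,-11-1,11--1,1110-
  31 | -11-1,11--1
Essential prime implicants: -0-10, -001-, 00--0, 1-01-, 1110-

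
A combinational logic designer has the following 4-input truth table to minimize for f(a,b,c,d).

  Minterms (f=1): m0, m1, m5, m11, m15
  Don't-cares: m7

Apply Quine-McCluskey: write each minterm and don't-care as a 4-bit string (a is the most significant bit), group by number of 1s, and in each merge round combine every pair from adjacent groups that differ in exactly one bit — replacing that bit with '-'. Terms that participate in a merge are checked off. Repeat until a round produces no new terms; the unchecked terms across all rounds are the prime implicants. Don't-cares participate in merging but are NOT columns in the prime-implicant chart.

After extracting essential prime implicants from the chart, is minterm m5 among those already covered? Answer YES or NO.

Round 0: 0000✓ 0001✓ 0101✓ 0111✓ 1011✓ 1111✓
Round 1: -111 0-01 000- 01-1 1-11
PIs = {-111, 0-01, 000-, 01-1, 1-11}
Coverage chart:
  m0: 000- ←essential
  m1: 0-01,000-
  m5: 0-01,01-1
  m11: 1-11 ←essential
  m15: -111,1-11
Essential: 000-, 1-11

NO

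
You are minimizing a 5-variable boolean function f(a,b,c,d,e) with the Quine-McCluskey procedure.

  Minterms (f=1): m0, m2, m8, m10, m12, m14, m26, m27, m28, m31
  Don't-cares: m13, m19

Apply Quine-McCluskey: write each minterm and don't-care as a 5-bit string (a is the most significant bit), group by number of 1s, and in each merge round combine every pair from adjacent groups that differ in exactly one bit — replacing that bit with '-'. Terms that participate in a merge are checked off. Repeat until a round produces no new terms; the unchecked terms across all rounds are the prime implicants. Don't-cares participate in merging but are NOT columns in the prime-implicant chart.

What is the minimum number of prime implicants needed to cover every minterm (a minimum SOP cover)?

Round 0: 00000✓ 00010✓ 01000✓ 01010✓ 01100✓ 01101✓ 01110✓ 10011✓ 11010✓ 11011✓ 11100✓ 11111✓
Round 1: -1010 -1100 0-000✓ 0-010✓ 000-0✓ 01-00✓ 01-10✓ 010-0✓ 011-0✓ 0110- 1-011 11-11 1101-
Round 2: 0-0-0 01--0
PIs = {-1010, -1100, 0-0-0, 01--0, 0110-, 1-011, 11-11, 1101-}
Coverage chart:
  m0: 0-0-0 ←essential
  m2: 0-0-0 ←essential
  m8: 0-0-0,01--0
  m10: -1010,0-0-0,01--0
  m12: -1100,01--0,0110-
  m14: 01--0 ←essential
  m26: -1010,1101-
  m27: 1-011,11-11,1101-
  m28: -1100 ←essential
  m31: 11-11 ←essential
Essential: -1100, 0-0-0, 01--0, 11-11
Petrick residual → -1010
Min cover (5 terms): bc'de' + bcd'e' + a'c'e' + a'be' + abde

5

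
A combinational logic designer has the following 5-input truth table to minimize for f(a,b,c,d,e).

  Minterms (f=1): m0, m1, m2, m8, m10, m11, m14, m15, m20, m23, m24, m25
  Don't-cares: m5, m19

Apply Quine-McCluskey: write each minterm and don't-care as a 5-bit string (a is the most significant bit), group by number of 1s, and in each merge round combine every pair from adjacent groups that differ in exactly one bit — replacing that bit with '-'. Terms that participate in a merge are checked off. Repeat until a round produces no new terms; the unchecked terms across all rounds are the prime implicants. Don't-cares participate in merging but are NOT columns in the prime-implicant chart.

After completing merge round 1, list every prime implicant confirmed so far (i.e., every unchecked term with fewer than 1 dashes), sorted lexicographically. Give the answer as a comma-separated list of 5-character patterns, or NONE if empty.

10100

Round 0: 00000✓ 00001✓ 00010✓ 00101✓ 01000✓ 01010✓ 01011✓ 01110✓ 01111✓ 10011✓ 10100 10111✓ 11000✓ 11001✓
Round 1: -1000 0-000✓ 0-010✓ 00-01 000-0✓ 0000- 01-10✓ 01-11✓ 010-0✓ 0101-✓ 0111-✓ 10-11 1100-
Round 2: 0-0-0 01-1-
PIs = {-1000, 0-0-0, 00-01, 0000-, 01-1-, 10-11, 10100, 1100-}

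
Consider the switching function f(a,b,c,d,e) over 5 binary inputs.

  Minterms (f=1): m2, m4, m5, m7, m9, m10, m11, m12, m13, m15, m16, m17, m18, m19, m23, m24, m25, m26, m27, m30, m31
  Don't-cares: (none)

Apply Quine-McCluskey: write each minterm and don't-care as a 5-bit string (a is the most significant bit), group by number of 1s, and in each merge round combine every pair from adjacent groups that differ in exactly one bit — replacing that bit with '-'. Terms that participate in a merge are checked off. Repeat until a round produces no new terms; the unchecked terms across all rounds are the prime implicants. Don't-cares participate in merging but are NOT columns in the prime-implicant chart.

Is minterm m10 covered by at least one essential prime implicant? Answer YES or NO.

size-2^0 implicants → 00010(✓)  00100(✓)  00101(✓)  00111(✓)  01001(✓)  01010(✓)  01011(✓)  01100(✓)  01101(✓)  01111(✓)  10000(✓)  10001(✓)  10010(✓)  10011(✓)  10111(✓)  11000(✓)  11001(✓)  11010(✓)  11011(✓)  11110(✓)  11111(✓)
size-2^1 implicants → -0010(✓)  -0111(✓)  -1001(✓)  -1010(✓)  -1011(✓)  -1111(✓)  0-010(✓)  0-100(✓)  0-101(✓)  0-111(✓)  001-1(✓)  0010-(✓)  01-01(✓)  01-11(✓)  010-1(✓)  0101-(✓)  011-1(✓)  0110-(✓)  1-000(✓)  1-001(✓)  1-010(✓)  1-011(✓)  1-111(✓)  10-11(✓)  100-0(✓)  100-1(✓)  1000-(✓)  1001-(✓)  11-10(✓)  11-11(✓)  110-0(✓)  110-1(✓)  1100-(✓)  1101-(✓)  1111-(✓)
size-2^2 implicants → --010  --111  -1-11  -10-1  -101-  0-1-1  0-10-  01--1  1--11  1-0-0(✓)  1-0-1(✓)  1-00-(✓)  1-01-(✓)  100--(✓)  11-1-  110--(✓)
size-2^3 implicants → 1-0--
Unchecked terms (primes): --010, --111, -1-11, -10-1, -101-, 0-1-1, 0-10-, 01--1, 1--11, 1-0--, 11-1-
Minterm coverage:
  m2 ⊆ --010 [E]
  m4 ⊆ 0-10- [E]
  m5 ⊆ 0-1-1,0-10-
  m7 ⊆ --111,0-1-1
  m9 ⊆ -10-1,01--1
  m10 ⊆ --010,-101-
  m11 ⊆ -1-11,-10-1,-101-,01--1
  m12 ⊆ 0-10- [E]
  m13 ⊆ 0-1-1,0-10-,01--1
  m15 ⊆ --111,-1-11,0-1-1,01--1
  m16 ⊆ 1-0-- [E]
  m17 ⊆ 1-0-- [E]
  m18 ⊆ --010,1-0--
  m19 ⊆ 1--11,1-0--
  m23 ⊆ --111,1--11
  m24 ⊆ 1-0-- [E]
  m25 ⊆ -10-1,1-0--
  m26 ⊆ --010,-101-,1-0--,11-1-
  m27 ⊆ -1-11,-10-1,-101-,1--11,1-0--,11-1-
  m30 ⊆ 11-1- [E]
  m31 ⊆ --111,-1-11,1--11,11-1-
E = {--010, 0-10-, 1-0--, 11-1-}

YES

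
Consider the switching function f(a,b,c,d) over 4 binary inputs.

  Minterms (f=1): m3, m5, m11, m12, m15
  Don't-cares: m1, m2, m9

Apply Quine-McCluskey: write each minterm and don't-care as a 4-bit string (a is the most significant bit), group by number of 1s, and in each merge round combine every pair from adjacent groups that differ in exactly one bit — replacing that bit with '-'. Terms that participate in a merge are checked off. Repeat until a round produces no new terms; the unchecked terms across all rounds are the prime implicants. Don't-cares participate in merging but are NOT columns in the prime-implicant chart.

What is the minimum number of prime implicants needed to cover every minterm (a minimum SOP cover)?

4

Round 0: 0001✓ 0010✓ 0011✓ 0101✓ 1001✓ 1011✓ 1100 1111✓
Round 1: -001✓ -011✓ 0-01 00-1✓ 001- 1-11 10-1✓
Round 2: -0-1
PIs = {-0-1, 0-01, 001-, 1-11, 1100}
Coverage chart:
  m3: -0-1,001-
  m5: 0-01 ←essential
  m11: -0-1,1-11
  m12: 1100 ←essential
  m15: 1-11 ←essential
Essential: 0-01, 1-11, 1100
Petrick residual → -0-1
Min cover (4 terms): b'd + a'c'd + acd + abc'd'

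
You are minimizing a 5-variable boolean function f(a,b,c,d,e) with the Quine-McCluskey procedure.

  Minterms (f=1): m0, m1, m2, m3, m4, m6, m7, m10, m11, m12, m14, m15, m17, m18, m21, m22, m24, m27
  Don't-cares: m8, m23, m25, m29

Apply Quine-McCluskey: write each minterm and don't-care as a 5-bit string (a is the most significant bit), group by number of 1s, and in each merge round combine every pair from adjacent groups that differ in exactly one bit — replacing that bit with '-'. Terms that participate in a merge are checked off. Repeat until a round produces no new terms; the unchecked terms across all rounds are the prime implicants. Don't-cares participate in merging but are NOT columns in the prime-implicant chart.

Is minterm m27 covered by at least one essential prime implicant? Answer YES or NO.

NO

[col 0] 00000*, 00001*, 00010*, 00011*, 00100*, 00110*, 00111*, 01000*, 01010*, 01011*, 01100*, 01110*, 01111*, 10001*, 10010*, 10101*, 10110*, 10111*, 11000*, 11001*, 11011*, 11101*
[col 1] -0001, -0010*, -0110*, -0111*, -1000, -1011, 0-000*, 0-010*, 0-011*, 0-100*, 0-110*, 0-111*, 00-00*, 00-10*, 00-11*, 000-0*, 000-1*, 0000-*, 0001-*, 001-0*, 0011-*, 01-00*, 01-10*, 01-11*, 010-0*, 0101-*, 011-0*, 0111-*, 1-001*, 1-101*, 10-01*, 10-10*, 101-1, 1011-*, 11-01*, 110-1, 1100-
[col 2] -0-10, -011-, 0--00*, 0--10*, 0--11*, 0-0-0*, 0-01-*, 0-1-0*, 0-11-*, 00--0*, 00-1-*, 000--, 01--0*, 01-1-*, 1--01
[col 3] 0---0, 0--1-
Prime implicants: -0-10, -0001, -011-, -1000, -1011, 0---0, 0--1-, 000--, 1--01, 101-1, 110-1, 1100-
PI chart (minterm → PIs covering it):
  0 | 0---0,000--
  1 | -0001,000--
  2 | -0-10,0---0,0--1-,000--
  3 | 0--1-,000--
  4 | 0---0  (sole → essential)
  6 | -0-10,-011-,0---0,0--1-
  7 | -011-,0--1-
  10 | 0---0,0--1-
  11 | -1011,0--1-
  12 | 0---0  (sole → essential)
  14 | 0---0,0--1-
  15 | 0--1-  (sole → essential)
  17 | -0001,1--01
  18 | -0-10  (sole → essential)
  21 | 1--01,101-1
  22 | -0-10,-011-
  24 | -1000,1100-
  27 | -1011,110-1
Essential prime implicants: -0-10, 0---0, 0--1-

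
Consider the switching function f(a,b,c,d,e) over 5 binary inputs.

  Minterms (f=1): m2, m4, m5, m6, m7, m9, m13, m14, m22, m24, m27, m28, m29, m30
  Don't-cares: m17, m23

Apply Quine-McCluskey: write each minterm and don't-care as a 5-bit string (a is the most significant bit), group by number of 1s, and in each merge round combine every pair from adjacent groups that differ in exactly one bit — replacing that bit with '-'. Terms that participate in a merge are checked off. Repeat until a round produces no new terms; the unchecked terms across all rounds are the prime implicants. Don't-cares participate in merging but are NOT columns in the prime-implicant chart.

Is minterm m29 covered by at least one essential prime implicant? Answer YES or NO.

NO

Round 0: 00010✓ 00100✓ 00101✓ 00110✓ 00111✓ 01001✓ 01101✓ 01110✓ 10001 10110✓ 10111✓ 11000✓ 11011 11100✓ 11101✓ 11110✓
Round 1: -0110✓ -0111✓ -1101 -1110✓ 0-101 0-110✓ 00-10 001-0✓ 001-1✓ 0010-✓ 0011-✓ 01-01 1-110✓ 1011-✓ 11-00 111-0 1110-
Round 2: --110 -011- 001--
PIs = {--110, -011-, -1101, 0-101, 00-10, 001--, 01-01, 10001, 11-00, 11011, 111-0, 1110-}
Coverage chart:
  m2: 00-10 ←essential
  m4: 001-- ←essential
  m5: 0-101,001--
  m6: --110,-011-,00-10,001--
  m7: -011-,001--
  m9: 01-01 ←essential
  m13: -1101,0-101,01-01
  m14: --110 ←essential
  m22: --110,-011-
  m24: 11-00 ←essential
  m27: 11011 ←essential
  m28: 11-00,111-0,1110-
  m29: -1101,1110-
  m30: --110,111-0
Essential: --110, 00-10, 001--, 01-01, 11-00, 11011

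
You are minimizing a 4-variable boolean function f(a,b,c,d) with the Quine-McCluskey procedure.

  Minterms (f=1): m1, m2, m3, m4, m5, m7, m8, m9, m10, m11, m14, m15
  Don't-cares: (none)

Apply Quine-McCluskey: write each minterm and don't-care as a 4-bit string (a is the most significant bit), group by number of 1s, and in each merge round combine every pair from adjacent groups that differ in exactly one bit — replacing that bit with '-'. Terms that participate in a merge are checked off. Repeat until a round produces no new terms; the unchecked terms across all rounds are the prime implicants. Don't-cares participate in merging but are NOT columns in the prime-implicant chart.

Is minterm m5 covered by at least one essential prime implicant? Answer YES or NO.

size-2^0 implicants → 0001(✓)  0010(✓)  0011(✓)  0100(✓)  0101(✓)  0111(✓)  1000(✓)  1001(✓)  1010(✓)  1011(✓)  1110(✓)  1111(✓)
size-2^1 implicants → -001(✓)  -010(✓)  -011(✓)  -111(✓)  0-01(✓)  0-11(✓)  00-1(✓)  001-(✓)  01-1(✓)  010-  1-10(✓)  1-11(✓)  10-0(✓)  10-1(✓)  100-(✓)  101-(✓)  111-(✓)
size-2^2 implicants → --11  -0-1  -01-  0--1  1-1-  10--
Unchecked terms (primes): --11, -0-1, -01-, 0--1, 010-, 1-1-, 10--
Minterm coverage:
  m1 ⊆ -0-1,0--1
  m2 ⊆ -01- [E]
  m3 ⊆ --11,-0-1,-01-,0--1
  m4 ⊆ 010- [E]
  m5 ⊆ 0--1,010-
  m7 ⊆ --11,0--1
  m8 ⊆ 10-- [E]
  m9 ⊆ -0-1,10--
  m10 ⊆ -01-,1-1-,10--
  m11 ⊆ --11,-0-1,-01-,1-1-,10--
  m14 ⊆ 1-1- [E]
  m15 ⊆ --11,1-1-
E = {-01-, 010-, 1-1-, 10--}

YES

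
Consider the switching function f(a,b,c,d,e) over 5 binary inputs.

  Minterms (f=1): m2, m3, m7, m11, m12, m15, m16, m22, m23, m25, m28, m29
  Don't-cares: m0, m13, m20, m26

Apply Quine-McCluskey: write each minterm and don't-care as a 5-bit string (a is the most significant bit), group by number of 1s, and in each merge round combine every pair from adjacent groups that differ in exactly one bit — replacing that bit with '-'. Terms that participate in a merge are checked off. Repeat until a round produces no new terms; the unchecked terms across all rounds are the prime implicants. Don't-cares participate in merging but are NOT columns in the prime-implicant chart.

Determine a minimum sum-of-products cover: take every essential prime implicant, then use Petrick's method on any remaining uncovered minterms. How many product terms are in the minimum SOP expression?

6

size-2^0 implicants → 00000(✓)  00010(✓)  00011(✓)  00111(✓)  01011(✓)  01100(✓)  01101(✓)  01111(✓)  10000(✓)  10100(✓)  10110(✓)  10111(✓)  11001(✓)  11010  11100(✓)  11101(✓)
size-2^1 implicants → -0000  -0111  -1100(✓)  -1101(✓)  0-011(✓)  0-111(✓)  00-11(✓)  000-0  0001-  01-11(✓)  011-1  0110-(✓)  1-100  10-00  101-0  1011-  11-01  1110-(✓)
size-2^2 implicants → -110-  0--11
Unchecked terms (primes): -0000, -0111, -110-, 0--11, 000-0, 0001-, 011-1, 1-100, 10-00, 101-0, 1011-, 11-01, 11010
Minterm coverage:
  m2 ⊆ 000-0,0001-
  m3 ⊆ 0--11,0001-
  m7 ⊆ -0111,0--11
  m11 ⊆ 0--11 [E]
  m12 ⊆ -110- [E]
  m15 ⊆ 0--11,011-1
  m16 ⊆ -0000,10-00
  m22 ⊆ 101-0,1011-
  m23 ⊆ -0111,1011-
  m25 ⊆ 11-01 [E]
  m28 ⊆ -110-,1-100
  m29 ⊆ -110-,11-01
E = {-110-, 0--11, 11-01}
Petrick residual → -0000, 000-0, 1011-
Cover = b'c'd'e' + bcd' + a'de + a'b'c'e' + ab'cd + abd'e  |cover|=6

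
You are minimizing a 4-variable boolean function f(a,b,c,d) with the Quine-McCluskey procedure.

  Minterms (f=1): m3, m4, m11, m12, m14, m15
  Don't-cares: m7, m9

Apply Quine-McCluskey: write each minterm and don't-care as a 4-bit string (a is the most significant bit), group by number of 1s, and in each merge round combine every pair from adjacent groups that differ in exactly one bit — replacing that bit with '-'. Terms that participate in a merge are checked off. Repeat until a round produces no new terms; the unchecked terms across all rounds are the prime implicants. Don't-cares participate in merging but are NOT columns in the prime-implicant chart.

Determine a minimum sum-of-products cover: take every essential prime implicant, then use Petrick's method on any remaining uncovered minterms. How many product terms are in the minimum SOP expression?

3

size-2^0 implicants → 0011(✓)  0100(✓)  0111(✓)  1001(✓)  1011(✓)  1100(✓)  1110(✓)  1111(✓)
size-2^1 implicants → -011(✓)  -100  -111(✓)  0-11(✓)  1-11(✓)  10-1  11-0  111-
size-2^2 implicants → --11
Unchecked terms (primes): --11, -100, 10-1, 11-0, 111-
Minterm coverage:
  m3 ⊆ --11 [E]
  m4 ⊆ -100 [E]
  m11 ⊆ --11,10-1
  m12 ⊆ -100,11-0
  m14 ⊆ 11-0,111-
  m15 ⊆ --11,111-
E = {--11, -100}
Petrick residual → 11-0
Cover = cd + bc'd' + abd'  |cover|=3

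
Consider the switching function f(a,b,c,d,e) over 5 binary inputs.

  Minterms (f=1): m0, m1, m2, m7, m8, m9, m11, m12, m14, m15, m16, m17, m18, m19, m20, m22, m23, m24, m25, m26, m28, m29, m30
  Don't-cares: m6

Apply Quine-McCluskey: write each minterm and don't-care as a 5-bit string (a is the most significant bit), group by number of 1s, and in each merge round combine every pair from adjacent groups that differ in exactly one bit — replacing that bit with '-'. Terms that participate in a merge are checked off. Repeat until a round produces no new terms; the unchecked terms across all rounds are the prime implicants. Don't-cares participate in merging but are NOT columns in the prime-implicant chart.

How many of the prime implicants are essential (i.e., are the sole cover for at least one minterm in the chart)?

3

[col 0] 00000*, 00001*, 00010*, 00110*, 00111*, 01000*, 01001*, 01011*, 01100*, 01110*, 01111*, 10000*, 10001*, 10010*, 10011*, 10100*, 10110*, 10111*, 11000*, 11001*, 11010*, 11100*, 11101*, 11110*
[col 1] -0000*, -0001*, -0010*, -0110*, -0111*, -1000*, -1001*, -1100*, -1110*, 0-000*, 0-001*, 0-110*, 0-111*, 00-10*, 000-0*, 0000-*, 0011-*, 01-00*, 01-11, 010-1, 0100-*, 011-0*, 0111-*, 1-000*, 1-001*, 1-010*, 1-100*, 1-110*, 10-00*, 10-10*, 10-11*, 100-0*, 100-1*, 1000-*, 1001-*, 101-0*, 1011-*, 11-00*, 11-01*, 11-10*, 110-0*, 1100-*, 111-0*, 1110-*
[col 2] --000*, --001*, --110, -0-10, -00-0, -000-*, -011-, -1-00, -100-*, -11-0, 0-00-*, 0-11-, 1--00*, 1--10*, 1-0-0*, 1-00-*, 1-1-0*, 10--0*, 10-1-, 100--, 11--0*, 11-0-
[col 3] --00-, 1---0
Prime implicants: --00-, --110, -0-10, -00-0, -011-, -1-00, -11-0, 0-11-, 01-11, 010-1, 1---0, 10-1-, 100--, 11-0-
PI chart (minterm → PIs covering it):
  0 | --00-,-00-0
  1 | --00-  (sole → essential)
  2 | -0-10,-00-0
  7 | -011-,0-11-
  8 | --00-,-1-00
  9 | --00-,010-1
  11 | 01-11,010-1
  12 | -1-00,-11-0
  14 | --110,-11-0,0-11-
  15 | 0-11-,01-11
  16 | --00-,-00-0,1---0,100--
  17 | --00-,100--
  18 | -0-10,-00-0,1---0,10-1-,100--
  19 | 10-1-,100--
  20 | 1---0  (sole → essential)
  22 | --110,-0-10,-011-,1---0,10-1-
  23 | -011-,10-1-
  24 | --00-,-1-00,1---0,11-0-
  25 | --00-,11-0-
  26 | 1---0  (sole → essential)
  28 | -1-00,-11-0,1---0,11-0-
  29 | 11-0-  (sole → essential)
  30 | --110,-11-0,1---0
Essential prime implicants: --00-, 1---0, 11-0-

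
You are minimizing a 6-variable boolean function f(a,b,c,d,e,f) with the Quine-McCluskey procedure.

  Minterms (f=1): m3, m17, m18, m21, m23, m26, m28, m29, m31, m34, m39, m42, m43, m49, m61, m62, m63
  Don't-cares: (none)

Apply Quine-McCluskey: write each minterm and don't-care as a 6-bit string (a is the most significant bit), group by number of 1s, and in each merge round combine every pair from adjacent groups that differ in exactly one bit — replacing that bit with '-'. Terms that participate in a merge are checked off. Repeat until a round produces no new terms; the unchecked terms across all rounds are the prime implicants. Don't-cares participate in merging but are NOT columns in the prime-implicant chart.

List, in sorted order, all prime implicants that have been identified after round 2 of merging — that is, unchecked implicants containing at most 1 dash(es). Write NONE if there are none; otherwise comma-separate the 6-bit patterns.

-10001, 000011, 01-010, 010-01, 01110-, 10-010, 100111, 10101-, 11111-

size-2^0 implicants → 000011  010001(✓)  010010(✓)  010101(✓)  010111(✓)  011010(✓)  011100(✓)  011101(✓)  011111(✓)  100010(✓)  100111  101010(✓)  101011(✓)  110001(✓)  111101(✓)  111110(✓)  111111(✓)
size-2^1 implicants → -10001  -11101(✓)  -11111(✓)  01-010  01-101(✓)  01-111(✓)  010-01  0101-1(✓)  0111-1(✓)  01110-  10-010  10101-  1111-1(✓)  11111-
size-2^2 implicants → -111-1  01-1-1
Unchecked terms (primes): -10001, -111-1, 000011, 01-010, 01-1-1, 010-01, 01110-, 10-010, 100111, 10101-, 11111-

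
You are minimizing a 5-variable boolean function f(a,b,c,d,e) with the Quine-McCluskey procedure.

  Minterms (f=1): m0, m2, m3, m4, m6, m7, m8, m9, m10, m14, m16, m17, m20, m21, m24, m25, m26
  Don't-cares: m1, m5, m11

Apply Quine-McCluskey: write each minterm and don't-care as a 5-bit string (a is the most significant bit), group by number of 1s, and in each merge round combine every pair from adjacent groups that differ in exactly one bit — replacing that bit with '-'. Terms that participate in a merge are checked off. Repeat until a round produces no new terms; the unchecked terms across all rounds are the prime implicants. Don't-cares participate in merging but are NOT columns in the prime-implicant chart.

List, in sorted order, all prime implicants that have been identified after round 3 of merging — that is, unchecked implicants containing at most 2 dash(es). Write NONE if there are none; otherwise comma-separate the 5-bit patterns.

-10-0, 0--10

Round 0: 00000✓ 00001✓ 00010✓ 00011✓ 00100✓ 00101✓ 00110✓ 00111✓ 01000✓ 01001✓ 01010✓ 01011✓ 01110✓ 10000✓ 10001✓ 10100✓ 10101✓ 11000✓ 11001✓ 11010✓
Round 1: -0000✓ -0001✓ -0100✓ -0101✓ -1000✓ -1001✓ -1010✓ 0-000✓ 0-001✓ 0-010✓ 0-011✓ 0-110✓ 00-00✓ 00-01✓ 00-10✓ 00-11✓ 000-0✓ 000-1✓ 0000-✓ 0001-✓ 001-0✓ 001-1✓ 0010-✓ 0011-✓ 01-10✓ 010-0✓ 010-1✓ 0100-✓ 0101-✓ 1-000✓ 1-001✓ 10-00✓ 10-01✓ 1000-✓ 1010-✓ 110-0✓ 1100-✓
Round 2: --000✓ --001✓ -0-00✓ -0-01✓ -000-✓ -010-✓ -10-0 -100-✓ 0--10 0-0-0✓ 0-0-1✓ 0-00-✓ 0-01-✓ 00--0✓ 00--1✓ 00-0-✓ 00-1-✓ 000--✓ 001--✓ 010--✓ 1-00-✓ 10-0-✓
Round 3: --00- -0-0- 0-0-- 00---
PIs = {--00-, -0-0-, -10-0, 0--10, 0-0--, 00---}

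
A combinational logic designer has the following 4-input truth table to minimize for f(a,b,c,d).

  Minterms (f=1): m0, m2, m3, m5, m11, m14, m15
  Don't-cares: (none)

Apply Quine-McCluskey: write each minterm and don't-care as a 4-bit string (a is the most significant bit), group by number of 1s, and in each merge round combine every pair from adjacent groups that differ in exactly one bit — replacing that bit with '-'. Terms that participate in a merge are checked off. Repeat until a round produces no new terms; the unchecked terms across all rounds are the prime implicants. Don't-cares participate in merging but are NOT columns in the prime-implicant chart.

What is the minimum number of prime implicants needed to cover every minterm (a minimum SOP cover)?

4

size-2^0 implicants → 0000(✓)  0010(✓)  0011(✓)  0101  1011(✓)  1110(✓)  1111(✓)
size-2^1 implicants → -011  00-0  001-  1-11  111-
Unchecked terms (primes): -011, 00-0, 001-, 0101, 1-11, 111-
Minterm coverage:
  m0 ⊆ 00-0 [E]
  m2 ⊆ 00-0,001-
  m3 ⊆ -011,001-
  m5 ⊆ 0101 [E]
  m11 ⊆ -011,1-11
  m14 ⊆ 111- [E]
  m15 ⊆ 1-11,111-
E = {00-0, 0101, 111-}
Petrick residual → -011
Cover = b'cd + a'b'd' + a'bc'd + abc  |cover|=4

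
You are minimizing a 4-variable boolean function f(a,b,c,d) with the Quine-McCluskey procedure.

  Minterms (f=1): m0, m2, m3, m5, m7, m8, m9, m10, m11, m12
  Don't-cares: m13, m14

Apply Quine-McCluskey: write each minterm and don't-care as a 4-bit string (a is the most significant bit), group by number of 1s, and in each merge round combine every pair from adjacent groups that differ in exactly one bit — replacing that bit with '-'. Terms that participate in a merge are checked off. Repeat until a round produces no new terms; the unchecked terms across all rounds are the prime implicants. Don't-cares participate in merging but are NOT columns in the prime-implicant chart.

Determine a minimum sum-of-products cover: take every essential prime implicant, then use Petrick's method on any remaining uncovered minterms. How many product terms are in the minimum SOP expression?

4

Round 0: 0000✓ 0010✓ 0011✓ 0101✓ 0111✓ 1000✓ 1001✓ 1010✓ 1011✓ 1100✓ 1101✓ 1110✓
Round 1: -000✓ -010✓ -011✓ -101 0-11 00-0✓ 001-✓ 01-1 1-00✓ 1-01✓ 1-10✓ 10-0✓ 10-1✓ 100-✓ 101-✓ 11-0✓ 110-✓
Round 2: -0-0 -01- 1--0 1-0- 10--
PIs = {-0-0, -01-, -101, 0-11, 01-1, 1--0, 1-0-, 10--}
Coverage chart:
  m0: -0-0 ←essential
  m2: -0-0,-01-
  m3: -01-,0-11
  m5: -101,01-1
  m7: 0-11,01-1
  m8: -0-0,1--0,1-0-,10--
  m9: 1-0-,10--
  m10: -0-0,-01-,1--0,10--
  m11: -01-,10--
  m12: 1--0,1-0-
Essential: -0-0
Petrick residual → -01-, 01-1, 1-0-
Min cover (4 terms): b'd' + b'c + a'bd + ac'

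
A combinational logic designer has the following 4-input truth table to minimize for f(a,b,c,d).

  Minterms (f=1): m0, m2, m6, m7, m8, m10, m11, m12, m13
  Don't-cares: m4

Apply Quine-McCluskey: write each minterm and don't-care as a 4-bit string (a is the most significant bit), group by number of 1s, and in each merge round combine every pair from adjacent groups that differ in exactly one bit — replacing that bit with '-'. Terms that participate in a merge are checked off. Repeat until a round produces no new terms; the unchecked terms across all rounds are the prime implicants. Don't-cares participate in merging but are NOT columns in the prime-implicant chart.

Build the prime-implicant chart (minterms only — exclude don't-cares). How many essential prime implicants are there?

3

Round 0: 0000✓ 0010✓ 0100✓ 0110✓ 0111✓ 1000✓ 1010✓ 1011✓ 1100✓ 1101✓
Round 1: -000✓ -010✓ -100✓ 0-00✓ 0-10✓ 00-0✓ 01-0✓ 011- 1-00✓ 10-0✓ 101- 110-
Round 2: --00 -0-0 0--0
PIs = {--00, -0-0, 0--0, 011-, 101-, 110-}
Coverage chart:
  m0: --00,-0-0,0--0
  m2: -0-0,0--0
  m6: 0--0,011-
  m7: 011- ←essential
  m8: --00,-0-0
  m10: -0-0,101-
  m11: 101- ←essential
  m12: --00,110-
  m13: 110- ←essential
Essential: 011-, 101-, 110-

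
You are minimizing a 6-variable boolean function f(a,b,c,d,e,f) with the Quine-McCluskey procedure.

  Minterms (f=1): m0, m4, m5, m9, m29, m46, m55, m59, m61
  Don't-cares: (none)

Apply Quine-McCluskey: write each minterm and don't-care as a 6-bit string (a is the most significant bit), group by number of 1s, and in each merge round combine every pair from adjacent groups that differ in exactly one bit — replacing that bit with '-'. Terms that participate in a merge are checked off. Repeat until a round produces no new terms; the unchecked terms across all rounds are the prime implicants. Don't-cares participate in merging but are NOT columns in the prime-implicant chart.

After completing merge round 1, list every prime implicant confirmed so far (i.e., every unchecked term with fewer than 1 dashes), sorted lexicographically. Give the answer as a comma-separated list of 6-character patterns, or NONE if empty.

001001, 101110, 110111, 111011

size-2^0 implicants → 000000(✓)  000100(✓)  000101(✓)  001001  011101(✓)  101110  110111  111011  111101(✓)
size-2^1 implicants → -11101  000-00  00010-
Unchecked terms (primes): -11101, 000-00, 00010-, 001001, 101110, 110111, 111011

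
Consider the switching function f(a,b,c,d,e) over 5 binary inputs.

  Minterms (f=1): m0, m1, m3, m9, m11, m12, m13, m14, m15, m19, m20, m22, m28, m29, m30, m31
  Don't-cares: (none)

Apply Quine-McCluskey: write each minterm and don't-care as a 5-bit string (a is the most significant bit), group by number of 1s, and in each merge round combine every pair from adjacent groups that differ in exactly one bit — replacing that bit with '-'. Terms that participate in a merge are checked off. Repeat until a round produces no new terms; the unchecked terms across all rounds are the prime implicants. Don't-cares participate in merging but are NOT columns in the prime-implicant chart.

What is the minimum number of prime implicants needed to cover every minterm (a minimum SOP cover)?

5

size-2^0 implicants → 00000(✓)  00001(✓)  00011(✓)  01001(✓)  01011(✓)  01100(✓)  01101(✓)  01110(✓)  01111(✓)  10011(✓)  10100(✓)  10110(✓)  11100(✓)  11101(✓)  11110(✓)  11111(✓)
size-2^1 implicants → -0011  -1100(✓)  -1101(✓)  -1110(✓)  -1111(✓)  0-001(✓)  0-011(✓)  000-1(✓)  0000-  01-01(✓)  01-11(✓)  010-1(✓)  011-0(✓)  011-1(✓)  0110-(✓)  0111-(✓)  1-100(✓)  1-110(✓)  101-0(✓)  111-0(✓)  111-1(✓)  1110-(✓)  1111-(✓)
size-2^2 implicants → -11-0(✓)  -11-1(✓)  -110-(✓)  -111-(✓)  0-0-1  01--1  011--(✓)  1-1-0  111--(✓)
size-2^3 implicants → -11--
Unchecked terms (primes): -0011, -11--, 0-0-1, 0000-, 01--1, 1-1-0
Minterm coverage:
  m0 ⊆ 0000- [E]
  m1 ⊆ 0-0-1,0000-
  m3 ⊆ -0011,0-0-1
  m9 ⊆ 0-0-1,01--1
  m11 ⊆ 0-0-1,01--1
  m12 ⊆ -11-- [E]
  m13 ⊆ -11--,01--1
  m14 ⊆ -11-- [E]
  m15 ⊆ -11--,01--1
  m19 ⊆ -0011 [E]
  m20 ⊆ 1-1-0 [E]
  m22 ⊆ 1-1-0 [E]
  m28 ⊆ -11--,1-1-0
  m29 ⊆ -11-- [E]
  m30 ⊆ -11--,1-1-0
  m31 ⊆ -11-- [E]
E = {-0011, -11--, 0000-, 1-1-0}
Petrick residual → 0-0-1
Cover = b'c'de + bc + a'c'e + a'b'c'd' + ace'  |cover|=5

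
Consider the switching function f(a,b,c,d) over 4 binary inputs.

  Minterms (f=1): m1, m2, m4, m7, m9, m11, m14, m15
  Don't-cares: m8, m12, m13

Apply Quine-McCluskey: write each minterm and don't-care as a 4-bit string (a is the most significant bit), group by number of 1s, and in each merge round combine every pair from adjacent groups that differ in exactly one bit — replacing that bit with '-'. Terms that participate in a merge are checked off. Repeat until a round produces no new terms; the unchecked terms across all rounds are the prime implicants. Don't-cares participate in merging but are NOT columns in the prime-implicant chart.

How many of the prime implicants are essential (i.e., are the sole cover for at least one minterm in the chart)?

6

size-2^0 implicants → 0001(✓)  0010  0100(✓)  0111(✓)  1000(✓)  1001(✓)  1011(✓)  1100(✓)  1101(✓)  1110(✓)  1111(✓)
size-2^1 implicants → -001  -100  -111  1-00(✓)  1-01(✓)  1-11(✓)  10-1(✓)  100-(✓)  11-0(✓)  11-1(✓)  110-(✓)  111-(✓)
size-2^2 implicants → 1--1  1-0-  11--
Unchecked terms (primes): -001, -100, -111, 0010, 1--1, 1-0-, 11--
Minterm coverage:
  m1 ⊆ -001 [E]
  m2 ⊆ 0010 [E]
  m4 ⊆ -100 [E]
  m7 ⊆ -111 [E]
  m9 ⊆ -001,1--1,1-0-
  m11 ⊆ 1--1 [E]
  m14 ⊆ 11-- [E]
  m15 ⊆ -111,1--1,11--
E = {-001, -100, -111, 0010, 1--1, 11--}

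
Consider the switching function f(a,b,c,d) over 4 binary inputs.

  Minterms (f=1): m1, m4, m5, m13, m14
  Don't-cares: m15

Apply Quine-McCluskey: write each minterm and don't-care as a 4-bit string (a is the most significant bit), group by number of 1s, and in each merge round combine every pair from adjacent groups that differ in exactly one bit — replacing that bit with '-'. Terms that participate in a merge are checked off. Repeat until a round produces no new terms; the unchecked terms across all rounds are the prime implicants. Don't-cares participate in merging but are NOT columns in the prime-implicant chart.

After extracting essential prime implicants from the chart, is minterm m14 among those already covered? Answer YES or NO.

YES

size-2^0 implicants → 0001(✓)  0100(✓)  0101(✓)  1101(✓)  1110(✓)  1111(✓)
size-2^1 implicants → -101  0-01  010-  11-1  111-
Unchecked terms (primes): -101, 0-01, 010-, 11-1, 111-
Minterm coverage:
  m1 ⊆ 0-01 [E]
  m4 ⊆ 010- [E]
  m5 ⊆ -101,0-01,010-
  m13 ⊆ -101,11-1
  m14 ⊆ 111- [E]
E = {0-01, 010-, 111-}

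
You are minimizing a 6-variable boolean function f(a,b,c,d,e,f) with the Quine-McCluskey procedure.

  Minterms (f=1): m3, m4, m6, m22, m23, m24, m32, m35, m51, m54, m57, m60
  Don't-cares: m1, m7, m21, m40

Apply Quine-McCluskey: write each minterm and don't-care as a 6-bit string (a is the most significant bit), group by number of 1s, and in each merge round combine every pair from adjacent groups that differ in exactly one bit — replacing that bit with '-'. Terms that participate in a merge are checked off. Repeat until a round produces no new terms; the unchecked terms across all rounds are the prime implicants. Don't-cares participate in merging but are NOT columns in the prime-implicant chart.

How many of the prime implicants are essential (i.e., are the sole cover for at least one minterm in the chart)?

7

Round 0: 000001✓ 000011✓ 000100✓ 000110✓ 000111✓ 010101✓ 010110✓ 010111✓ 011000 100000✓ 100011✓ 101000✓ 110011✓ 110110✓ 111001 111100
Round 1: -00011 -10110 0-0110✓ 0-0111✓ 000-11 0000-1 0001-0 00011-✓ 0101-1 01011-✓ 1-0011 10-000
Round 2: 0-011-
PIs = {-00011, -10110, 0-011-, 000-11, 0000-1, 0001-0, 0101-1, 011000, 1-0011, 10-000, 111001, 111100}
Coverage chart:
  m3: -00011,000-11,0000-1
  m4: 0001-0 ←essential
  m6: 0-011-,0001-0
  m22: -10110,0-011-
  m23: 0-011-,0101-1
  m24: 011000 ←essential
  m32: 10-000 ←essential
  m35: -00011,1-0011
  m51: 1-0011 ←essential
  m54: -10110 ←essential
  m57: 111001 ←essential
  m60: 111100 ←essential
Essential: -10110, 0001-0, 011000, 1-0011, 10-000, 111001, 111100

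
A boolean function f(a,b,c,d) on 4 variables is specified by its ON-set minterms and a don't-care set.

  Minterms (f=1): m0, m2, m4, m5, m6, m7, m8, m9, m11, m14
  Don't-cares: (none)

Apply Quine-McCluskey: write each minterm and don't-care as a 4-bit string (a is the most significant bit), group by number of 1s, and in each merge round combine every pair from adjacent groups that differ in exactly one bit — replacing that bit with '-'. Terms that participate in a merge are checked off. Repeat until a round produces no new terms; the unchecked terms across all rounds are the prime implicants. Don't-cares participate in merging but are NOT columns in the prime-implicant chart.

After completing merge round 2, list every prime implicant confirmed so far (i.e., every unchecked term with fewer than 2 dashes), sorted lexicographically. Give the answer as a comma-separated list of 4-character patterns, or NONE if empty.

[col 0] 0000*, 0010*, 0100*, 0101*, 0110*, 0111*, 1000*, 1001*, 1011*, 1110*
[col 1] -000, -110, 0-00*, 0-10*, 00-0*, 01-0*, 01-1*, 010-*, 011-*, 10-1, 100-
[col 2] 0--0, 01--
Prime implicants: -000, -110, 0--0, 01--, 10-1, 100-

-000, -110, 10-1, 100-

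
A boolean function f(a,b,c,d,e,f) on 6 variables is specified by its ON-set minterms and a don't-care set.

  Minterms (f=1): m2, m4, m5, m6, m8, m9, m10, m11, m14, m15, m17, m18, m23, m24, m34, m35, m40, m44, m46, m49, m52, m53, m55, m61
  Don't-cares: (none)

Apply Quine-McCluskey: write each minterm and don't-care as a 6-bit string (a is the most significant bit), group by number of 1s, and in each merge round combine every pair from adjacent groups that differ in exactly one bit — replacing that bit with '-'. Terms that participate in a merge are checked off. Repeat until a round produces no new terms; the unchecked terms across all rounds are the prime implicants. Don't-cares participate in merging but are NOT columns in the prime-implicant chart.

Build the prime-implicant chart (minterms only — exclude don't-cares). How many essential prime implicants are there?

[col 0] 000010*, 000100*, 000101*, 000110*, 001000*, 001001*, 001010*, 001011*, 001110*, 001111*, 010001*, 010010*, 010111*, 011000*, 100010*, 100011*, 101000*, 101100*, 101110*, 110001*, 110100*, 110101*, 110111*, 111101*
[col 1] -00010, -01000, -01110, -10001, -10111, 0-0010, 0-1000, 00-010*, 00-110*, 000-10*, 0001-0, 00010-, 001-10*, 001-11*, 0010-0*, 0010-1*, 00100-*, 00101-*, 00111-*, 10001-, 101-00, 1011-0, 11-101, 110-01, 1101-1, 11010-
[col 2] 00--10, 001-1-, 0010--
Prime implicants: -00010, -01000, -01110, -10001, -10111, 0-0010, 0-1000, 00--10, 0001-0, 00010-, 001-1-, 0010--, 10001-, 101-00, 1011-0, 11-101, 110-01, 1101-1, 11010-
PI chart (minterm → PIs covering it):
  2 | -00010,0-0010,00--10
  4 | 0001-0,00010-
  5 | 00010-  (sole → essential)
  6 | 00--10,0001-0
  8 | -01000,0-1000,0010--
  9 | 0010--  (sole → essential)
  10 | 00--10,001-1-,0010--
  11 | 001-1-,0010--
  14 | -01110,00--10,001-1-
  15 | 001-1-  (sole → essential)
  17 | -10001  (sole → essential)
  18 | 0-0010  (sole → essential)
  23 | -10111  (sole → essential)
  24 | 0-1000  (sole → essential)
  34 | -00010,10001-
  35 | 10001-  (sole → essential)
  40 | -01000,101-00
  44 | 101-00,1011-0
  46 | -01110,1011-0
  49 | -10001,110-01
  52 | 11010-  (sole → essential)
  53 | 11-101,110-01,1101-1,11010-
  55 | -10111,1101-1
  61 | 11-101  (sole → essential)
Essential prime implicants: -10001, -10111, 0-0010, 0-1000, 00010-, 001-1-, 0010--, 10001-, 11-101, 11010-

10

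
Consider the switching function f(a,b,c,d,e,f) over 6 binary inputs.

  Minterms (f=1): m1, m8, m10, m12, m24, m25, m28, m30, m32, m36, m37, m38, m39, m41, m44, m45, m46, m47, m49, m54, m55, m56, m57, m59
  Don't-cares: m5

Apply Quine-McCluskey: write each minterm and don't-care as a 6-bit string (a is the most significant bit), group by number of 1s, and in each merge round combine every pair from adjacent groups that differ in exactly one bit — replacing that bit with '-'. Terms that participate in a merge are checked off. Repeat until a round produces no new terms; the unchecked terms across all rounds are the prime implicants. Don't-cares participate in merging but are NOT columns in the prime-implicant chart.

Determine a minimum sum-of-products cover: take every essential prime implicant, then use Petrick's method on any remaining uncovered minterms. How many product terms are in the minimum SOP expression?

Round 0: 000001✓ 000101✓ 001000✓ 001010✓ 001100✓ 011000✓ 011001✓ 011100✓ 011110✓ 100000✓ 100100✓ 100101✓ 100110✓ 100111✓ 101001✓ 101100✓ 101101✓ 101110✓ 101111✓ 110001✓ 110110✓ 110111✓ 111000✓ 111001✓ 111011✓
Round 1: -00101 -01100 -11000✓ -11001✓ 0-1000✓ 0-1100✓ 000-01 001-00✓ 0010-0 011-00✓ 01100-✓ 0111-0 1-0110✓ 1-0111✓ 1-1001 10-100✓ 10-101✓ 10-110✓ 10-111✓ 100-00 1001-0✓ 1001-1✓ 10010-✓ 10011-✓ 101-01 1011-0✓ 1011-1✓ 10110-✓ 10111-✓ 11-001 11011-✓ 1110-1 11100-✓
Round 2: -1100- 0-1-00 1-011- 10-1-0✓ 10-1-1✓ 10-10-✓ 10-11-✓ 1001--✓ 1011--✓
Round 3: 10-1--
PIs = {-00101, -01100, -1100-, 0-1-00, 000-01, 0010-0, 0111-0, 1-011-, 1-1001, 10-1--, 100-00, 101-01, 11-001, 1110-1}
Coverage chart:
  m1: 000-01 ←essential
  m8: 0-1-00,0010-0
  m10: 0010-0 ←essential
  m12: -01100,0-1-00
  m24: -1100-,0-1-00
  m25: -1100- ←essential
  m28: 0-1-00,0111-0
  m30: 0111-0 ←essential
  m32: 100-00 ←essential
  m36: 10-1--,100-00
  m37: -00101,10-1--
  m38: 1-011-,10-1--
  m39: 1-011-,10-1--
  m41: 1-1001,101-01
  m44: -01100,10-1--
  m45: 10-1--,101-01
  m46: 10-1-- ←essential
  m47: 10-1-- ←essential
  m49: 11-001 ←essential
  m54: 1-011- ←essential
  m55: 1-011- ←essential
  m56: -1100- ←essential
  m57: -1100-,1-1001,11-001,1110-1
  m59: 1110-1 ←essential
Essential: -1100-, 000-01, 0010-0, 0111-0, 1-011-, 10-1--, 100-00, 11-001, 1110-1
Petrick residual → -01100, 1-1001
Min cover (11 terms): b'cde'f' + bcd'e' + a'b'c'e'f + a'b'cd'f' + a'bcdf' + ac'de + acd'e'f + ab'd + ab'c'e'f' + abd'e'f + abcd'f

11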